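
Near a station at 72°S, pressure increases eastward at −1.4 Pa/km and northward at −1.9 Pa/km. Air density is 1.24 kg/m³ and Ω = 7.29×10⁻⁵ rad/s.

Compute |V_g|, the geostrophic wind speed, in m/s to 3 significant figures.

13.7 m/s

Coriolis parameter at 72°S:
f = 2Ω sin φ = 2 × 7.29×10⁻⁵ × sin 72° = 1.39×10⁻⁴ s⁻¹
In the Southern Hemisphere f is negative: f = −1.39×10⁻⁴ s⁻¹.
Component geostrophic relations (x east, y north):
u_g = −(1/(fρ)) ∂P/∂y,  v_g = (1/(fρ)) ∂P/∂x
u_g = −(−1.9×10⁻³)/(−1.39×10⁻⁴ × 1.24) = −11.1 m/s;  v_g = (−1.4×10⁻³)/(−1.39×10⁻⁴ × 1.24) = 8.14 m/s
|V_g| = √(u_g² + v_g²) = 13.7 m/s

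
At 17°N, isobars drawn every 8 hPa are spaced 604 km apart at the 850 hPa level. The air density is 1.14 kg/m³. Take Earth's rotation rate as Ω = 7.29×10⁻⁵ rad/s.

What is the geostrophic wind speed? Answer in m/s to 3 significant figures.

27.3 m/s

Coriolis parameter at 17°N:
f = 2Ω sin φ = 2 × 7.29×10⁻⁵ × sin 17° = 4.26×10⁻⁵ s⁻¹
Pressure gradient: |∂P/∂n| = 800 Pa / 604000 m = 1.32×10⁻³ Pa/m
Geostrophic balance (pressure-gradient force = Coriolis force):
V_g = (1/(fρ)) |∂P/∂n| = 1.32×10⁻³ / (4.26×10⁻⁵ × 1.14) = 27.3 m/s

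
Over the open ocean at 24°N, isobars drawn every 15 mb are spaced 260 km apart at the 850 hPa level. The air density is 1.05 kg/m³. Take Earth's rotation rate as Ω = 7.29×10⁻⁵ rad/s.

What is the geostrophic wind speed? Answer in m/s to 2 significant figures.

93 m/s

Coriolis parameter at 24°N:
f = 2Ω sin φ = 2 × 7.29×10⁻⁵ × sin 24° = 5.93×10⁻⁵ s⁻¹
Pressure gradient: |∂P/∂n| = 1500 Pa / 260000 m = 5.77×10⁻³ Pa/m
Geostrophic balance (pressure-gradient force = Coriolis force):
V_g = (1/(fρ)) |∂P/∂n| = 5.77×10⁻³ / (5.93×10⁻⁵ × 1.05) = 92.7 m/s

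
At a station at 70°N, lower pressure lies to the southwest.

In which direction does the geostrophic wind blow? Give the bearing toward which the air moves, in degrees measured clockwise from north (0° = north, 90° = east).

The pressure-gradient force points toward the southwest (bearing 225°).
Geostrophic balance: in the Northern Hemisphere the Coriolis force deflects motion to the right, so the geostrophic wind blows 90° to the right of the pressure-gradient force (low pressure on the left).
Rotating 225° by 90° clockwise gives 315° — the wind blows toward the northwest.

315°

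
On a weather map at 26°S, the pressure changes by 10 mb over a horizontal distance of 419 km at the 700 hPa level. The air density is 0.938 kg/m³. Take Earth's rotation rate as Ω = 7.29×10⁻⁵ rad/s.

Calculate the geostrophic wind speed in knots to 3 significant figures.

Coriolis parameter at 26°S:
f = 2Ω sin φ = 2 × 7.29×10⁻⁵ × sin 26° = 6.39×10⁻⁵ s⁻¹
Pressure gradient: |∂P/∂n| = 1000 Pa / 419000 m = 2.39×10⁻³ Pa/m
Geostrophic balance (pressure-gradient force = Coriolis force):
V_g = (1/(fρ)) |∂P/∂n| = 2.39×10⁻³ / (6.39×10⁻⁵ × 0.938) = 39.8 m/s
Converting: 39.8 m/s × 1.944 = 77.4 knots

77.4 knots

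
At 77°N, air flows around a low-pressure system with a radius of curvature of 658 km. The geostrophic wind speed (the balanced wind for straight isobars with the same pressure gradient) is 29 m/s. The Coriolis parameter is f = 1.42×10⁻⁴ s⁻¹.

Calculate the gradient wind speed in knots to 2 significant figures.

45 knots

Around a low, centrifugal force acts outward with Coriolis, so pressure-gradient force balances both:
(1/ρ)|∂P/∂n| = fV + V²/R  →  V² + fR·V − fR·V_g = 0
With fR = 1.42×10⁻⁴ × 658×10³ m = 93.4 m/s:
V = [−fR + √((fR)² + 4 fR V_g)]/2 = [−93.4 + √(93.4² + 4×93.4×29)]/2 = 23.2 m/s
Subgeostrophic (V < V_g = 29 m/s), as expected around a low.
Converting: 23.2 m/s × 1.944 = 45 knots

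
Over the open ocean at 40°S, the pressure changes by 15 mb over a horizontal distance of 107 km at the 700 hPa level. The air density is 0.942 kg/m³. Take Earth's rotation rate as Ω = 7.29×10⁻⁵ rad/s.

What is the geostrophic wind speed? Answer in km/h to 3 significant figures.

Coriolis parameter at 40°S:
f = 2Ω sin φ = 2 × 7.29×10⁻⁵ × sin 40° = 9.37×10⁻⁵ s⁻¹
Pressure gradient: |∂P/∂n| = 1500 Pa / 107000 m = 1.40×10⁻² Pa/m
Geostrophic balance (pressure-gradient force = Coriolis force):
V_g = (1/(fρ)) |∂P/∂n| = 1.40×10⁻² / (9.37×10⁻⁵ × 0.942) = 159 m/s
Converting: 159 m/s × 3.6 = 572 km/h

572 km/h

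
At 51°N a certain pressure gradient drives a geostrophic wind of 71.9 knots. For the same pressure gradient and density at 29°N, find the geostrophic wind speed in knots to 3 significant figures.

115 knots

With the same pressure gradient and density, V_g ∝ 1/f ∝ 1/sin φ.
V₂ = V₁ · sin φ₁ / sin φ₂ = 71.9 × sin 51° / sin 29°
V₂ = 71.9 × 0.7771/0.4848 = 115 knots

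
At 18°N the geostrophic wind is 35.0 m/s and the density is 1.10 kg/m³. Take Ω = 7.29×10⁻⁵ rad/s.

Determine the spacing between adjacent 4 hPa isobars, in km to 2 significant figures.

230 km

Coriolis parameter at 18°N:
f = 2Ω sin φ = 2 × 7.29×10⁻⁵ × sin 18° = 4.51×10⁻⁵ s⁻¹
Geostrophic balance rearranged: |∂P/∂n| = f ρ V_g
|∂P/∂n| = 4.51×10⁻⁵ × 1.10 × 35.0 = 1.73×10⁻³ Pa/m
Isobar spacing: Δn = ΔP/|∂P/∂n| = 400 Pa / 1.73×10⁻³ Pa/m = 230600 m ≈ 230 km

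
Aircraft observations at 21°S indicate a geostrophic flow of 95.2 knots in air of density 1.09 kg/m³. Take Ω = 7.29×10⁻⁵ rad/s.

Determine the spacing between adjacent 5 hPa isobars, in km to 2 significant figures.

180 km

Coriolis parameter at 21°S:
f = 2Ω sin φ = 2 × 7.29×10⁻⁵ × sin 21° = 5.23×10⁻⁵ s⁻¹
Wind speed in SI: 95.2 knots = 49.0 m/s
Geostrophic balance rearranged: |∂P/∂n| = f ρ V_g
|∂P/∂n| = 5.23×10⁻⁵ × 1.09 × 49.0 = 2.79×10⁻³ Pa/m
Isobar spacing: Δn = ΔP/|∂P/∂n| = 500 Pa / 2.79×10⁻³ Pa/m = 179259 m ≈ 180 km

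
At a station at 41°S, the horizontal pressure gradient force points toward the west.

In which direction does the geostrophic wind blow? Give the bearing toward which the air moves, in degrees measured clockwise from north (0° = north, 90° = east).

The pressure-gradient force points toward the west (bearing 270°).
Geostrophic balance: in the Southern Hemisphere the Coriolis force deflects motion to the left, so the geostrophic wind blows 90° to the left of the pressure-gradient force (low pressure on the right).
Rotating 270° by 90° counterclockwise gives 180° — the wind blows toward the south.

180°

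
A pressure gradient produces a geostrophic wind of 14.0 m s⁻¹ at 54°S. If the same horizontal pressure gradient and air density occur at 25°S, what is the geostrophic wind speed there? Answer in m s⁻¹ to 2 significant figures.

With the same pressure gradient and density, V_g ∝ 1/f ∝ 1/sin φ.
V₂ = V₁ · sin φ₁ / sin φ₂ = 14.0 × sin 54° / sin 25°
V₂ = 14.0 × 0.8090/0.4226 = 27 m s⁻¹

27 m s⁻¹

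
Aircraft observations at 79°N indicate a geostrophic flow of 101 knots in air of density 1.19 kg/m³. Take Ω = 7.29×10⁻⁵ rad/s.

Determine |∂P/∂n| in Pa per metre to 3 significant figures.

8.85×10⁻³ Pa/m

Coriolis parameter at 79°N:
f = 2Ω sin φ = 2 × 7.29×10⁻⁵ × sin 79° = 1.43×10⁻⁴ s⁻¹
Wind speed in SI: 101 knots = 52.0 m/s
Geostrophic balance rearranged: |∂P/∂n| = f ρ V_g
|∂P/∂n| = 1.43×10⁻⁴ × 1.19 × 52.0 = 8.85×10⁻³ Pa/m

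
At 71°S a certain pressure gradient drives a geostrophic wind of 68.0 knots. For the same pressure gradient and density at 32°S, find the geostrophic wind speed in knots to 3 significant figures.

121 knots

With the same pressure gradient and density, V_g ∝ 1/f ∝ 1/sin φ.
V₂ = V₁ · sin φ₁ / sin φ₂ = 68.0 × sin 71° / sin 32°
V₂ = 68.0 × 0.9455/0.5299 = 121 knots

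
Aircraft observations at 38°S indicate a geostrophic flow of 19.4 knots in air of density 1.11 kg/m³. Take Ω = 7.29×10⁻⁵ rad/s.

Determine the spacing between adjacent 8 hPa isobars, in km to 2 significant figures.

Coriolis parameter at 38°S:
f = 2Ω sin φ = 2 × 7.29×10⁻⁵ × sin 38° = 8.98×10⁻⁵ s⁻¹
Wind speed in SI: 19.4 knots = 9.98 m/s
Geostrophic balance rearranged: |∂P/∂n| = f ρ V_g
|∂P/∂n| = 8.98×10⁻⁵ × 1.11 × 9.98 = 9.94×10⁻⁴ Pa/m
Isobar spacing: Δn = ΔP/|∂P/∂n| = 800 Pa / 9.94×10⁻⁴ Pa/m = 804503 m ≈ 800 km

800 km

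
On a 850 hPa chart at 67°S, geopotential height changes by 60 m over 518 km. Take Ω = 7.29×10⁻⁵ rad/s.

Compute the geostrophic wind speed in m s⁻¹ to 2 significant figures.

8.5 m s⁻¹

Coriolis parameter at 67°S:
f = 2Ω sin φ = 2 × 7.29×10⁻⁵ × sin 67° = 1.34×10⁻⁴ s⁻¹
Height gradient: |∂Z/∂n| = 60 m / 518000 m = 1.16×10⁻⁴
On a pressure surface, geostrophic balance gives V_g = (g/f)|∂Z/∂n|:
V_g = 9.81 × 1.16×10⁻⁴ / 1.34×10⁻⁴ = 8.47 m/s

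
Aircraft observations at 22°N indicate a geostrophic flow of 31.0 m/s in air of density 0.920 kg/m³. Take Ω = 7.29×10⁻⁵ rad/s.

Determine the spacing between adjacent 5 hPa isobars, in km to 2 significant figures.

Coriolis parameter at 22°N:
f = 2Ω sin φ = 2 × 7.29×10⁻⁵ × sin 22° = 5.46×10⁻⁵ s⁻¹
Geostrophic balance rearranged: |∂P/∂n| = f ρ V_g
|∂P/∂n| = 5.46×10⁻⁵ × 0.920 × 31.0 = 1.56×10⁻³ Pa/m
Isobar spacing: Δn = ΔP/|∂P/∂n| = 500 Pa / 1.56×10⁻³ Pa/m = 320987 m ≈ 320 km

320 km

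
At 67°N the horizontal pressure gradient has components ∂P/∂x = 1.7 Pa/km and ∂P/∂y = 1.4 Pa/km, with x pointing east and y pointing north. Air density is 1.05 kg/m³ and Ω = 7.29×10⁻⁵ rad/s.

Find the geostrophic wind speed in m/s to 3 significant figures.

15.6 m/s

Coriolis parameter at 67°N:
f = 2Ω sin φ = 2 × 7.29×10⁻⁵ × sin 67° = 1.34×10⁻⁴ s⁻¹
Component geostrophic relations (x east, y north):
u_g = −(1/(fρ)) ∂P/∂y,  v_g = (1/(fρ)) ∂P/∂x
u_g = −(1.4×10⁻³)/(1.34×10⁻⁴ × 1.05) = −9.93 m/s;  v_g = (1.7×10⁻³)/(1.34×10⁻⁴ × 1.05) = 12.1 m/s
|V_g| = √(u_g² + v_g²) = 15.6 m/s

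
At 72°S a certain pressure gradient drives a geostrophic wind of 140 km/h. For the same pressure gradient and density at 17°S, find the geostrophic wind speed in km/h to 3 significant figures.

455 km/h

With the same pressure gradient and density, V_g ∝ 1/f ∝ 1/sin φ.
V₂ = V₁ · sin φ₁ / sin φ₂ = 140 × sin 72° / sin 17°
V₂ = 140 × 0.9511/0.2924 = 455 km/h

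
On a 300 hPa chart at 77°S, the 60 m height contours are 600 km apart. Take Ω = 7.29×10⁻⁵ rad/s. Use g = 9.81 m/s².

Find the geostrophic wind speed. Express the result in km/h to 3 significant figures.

24.9 km/h

Coriolis parameter at 77°S:
f = 2Ω sin φ = 2 × 7.29×10⁻⁵ × sin 77° = 1.42×10⁻⁴ s⁻¹
Height gradient: |∂Z/∂n| = 60 m / 600000 m = 1.00×10⁻⁴
On a pressure surface, geostrophic balance gives V_g = (g/f)|∂Z/∂n|:
V_g = 9.81 × 1.00×10⁻⁴ / 1.42×10⁻⁴ = 6.91 m/s
Converting: 6.91 m/s × 3.6 = 24.9 km/h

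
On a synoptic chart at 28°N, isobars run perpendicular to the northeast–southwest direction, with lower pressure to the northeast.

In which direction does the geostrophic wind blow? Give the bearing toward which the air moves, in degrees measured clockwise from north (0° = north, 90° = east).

The pressure-gradient force points toward the northeast (bearing 045°).
Geostrophic balance: in the Northern Hemisphere the Coriolis force deflects motion to the right, so the geostrophic wind blows 90° to the right of the pressure-gradient force (low pressure on the left).
Rotating 045° by 90° clockwise gives 135° — the wind blows toward the southeast.

135°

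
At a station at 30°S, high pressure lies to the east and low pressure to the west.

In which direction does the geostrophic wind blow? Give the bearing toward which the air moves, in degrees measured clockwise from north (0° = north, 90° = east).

The pressure-gradient force points toward the west (bearing 270°).
Geostrophic balance: in the Southern Hemisphere the Coriolis force deflects motion to the left, so the geostrophic wind blows 90° to the left of the pressure-gradient force (low pressure on the right).
Rotating 270° by 90° counterclockwise gives 180° — the wind blows toward the south.

180°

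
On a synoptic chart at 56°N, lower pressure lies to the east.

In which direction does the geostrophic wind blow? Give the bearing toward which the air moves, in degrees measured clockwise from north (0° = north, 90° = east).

180°

The pressure-gradient force points toward the east (bearing 090°).
Geostrophic balance: in the Northern Hemisphere the Coriolis force deflects motion to the right, so the geostrophic wind blows 90° to the right of the pressure-gradient force (low pressure on the left).
Rotating 090° by 90° clockwise gives 180° — the wind blows toward the south.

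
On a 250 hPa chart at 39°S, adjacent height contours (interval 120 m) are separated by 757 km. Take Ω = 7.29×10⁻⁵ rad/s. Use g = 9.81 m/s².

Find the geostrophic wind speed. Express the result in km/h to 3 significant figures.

61.0 km/h

Coriolis parameter at 39°S:
f = 2Ω sin φ = 2 × 7.29×10⁻⁵ × sin 39° = 9.18×10⁻⁵ s⁻¹
Height gradient: |∂Z/∂n| = 120 m / 757000 m = 1.59×10⁻⁴
On a pressure surface, geostrophic balance gives V_g = (g/f)|∂Z/∂n|:
V_g = 9.81 × 1.59×10⁻⁴ / 9.18×10⁻⁵ = 16.9 m/s
Converting: 16.9 m/s × 3.6 = 61.0 km/h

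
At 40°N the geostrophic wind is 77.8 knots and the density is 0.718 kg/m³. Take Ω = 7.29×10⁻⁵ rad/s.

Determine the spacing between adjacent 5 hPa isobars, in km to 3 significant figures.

Coriolis parameter at 40°N:
f = 2Ω sin φ = 2 × 7.29×10⁻⁵ × sin 40° = 9.37×10⁻⁵ s⁻¹
Wind speed in SI: 77.8 knots = 40.0 m/s
Geostrophic balance rearranged: |∂P/∂n| = f ρ V_g
|∂P/∂n| = 9.37×10⁻⁵ × 0.718 × 40.0 = 2.69×10⁻³ Pa/m
Isobar spacing: Δn = ΔP/|∂P/∂n| = 500 Pa / 2.69×10⁻³ Pa/m = 185653 m ≈ 186 km

186 km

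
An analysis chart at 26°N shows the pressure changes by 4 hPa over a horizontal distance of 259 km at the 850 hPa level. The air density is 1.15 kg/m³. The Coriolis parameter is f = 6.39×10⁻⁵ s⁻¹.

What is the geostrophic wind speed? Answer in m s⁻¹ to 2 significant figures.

Pressure gradient: |∂P/∂n| = 400 Pa / 259000 m = 1.54×10⁻³ Pa/m
Geostrophic balance (pressure-gradient force = Coriolis force):
V_g = (1/(fρ)) |∂P/∂n| = 1.54×10⁻³ / (6.39×10⁻⁵ × 1.15) = 21.0 m/s

21 m s⁻¹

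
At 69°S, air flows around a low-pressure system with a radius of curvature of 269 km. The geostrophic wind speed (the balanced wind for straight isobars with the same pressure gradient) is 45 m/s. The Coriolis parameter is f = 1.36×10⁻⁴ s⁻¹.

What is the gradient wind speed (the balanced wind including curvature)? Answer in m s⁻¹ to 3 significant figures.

Around a low, centrifugal force acts outward with Coriolis, so pressure-gradient force balances both:
(1/ρ)|∂P/∂n| = fV + V²/R  →  V² + fR·V − fR·V_g = 0
With fR = 1.36×10⁻⁴ × 269×10³ m = 36.6 m/s:
V = [−fR + √((fR)² + 4 fR V_g)]/2 = [−36.6 + √(36.6² + 4×36.6×45)]/2 = 26.2 m/s
Subgeostrophic (V < V_g = 45 m/s), as expected around a low.

26.2 m s⁻¹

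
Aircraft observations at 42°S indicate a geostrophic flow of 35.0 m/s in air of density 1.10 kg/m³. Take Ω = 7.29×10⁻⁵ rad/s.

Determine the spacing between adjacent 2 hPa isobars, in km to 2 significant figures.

53 km

Coriolis parameter at 42°S:
f = 2Ω sin φ = 2 × 7.29×10⁻⁵ × sin 42° = 9.76×10⁻⁵ s⁻¹
Geostrophic balance rearranged: |∂P/∂n| = f ρ V_g
|∂P/∂n| = 9.76×10⁻⁵ × 1.10 × 35.0 = 3.76×10⁻³ Pa/m
Isobar spacing: Δn = ΔP/|∂P/∂n| = 200 Pa / 3.76×10⁻³ Pa/m = 53248 m ≈ 53 km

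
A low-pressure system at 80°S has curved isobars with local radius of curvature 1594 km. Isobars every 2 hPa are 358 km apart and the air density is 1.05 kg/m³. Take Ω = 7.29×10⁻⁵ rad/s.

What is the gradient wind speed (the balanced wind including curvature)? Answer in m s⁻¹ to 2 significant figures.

3.6 m s⁻¹

Coriolis parameter at 80°S:
f = 2Ω sin φ = 2 × 7.29×10⁻⁵ × sin 80° = 1.44×10⁻⁴ s⁻¹
Pressure gradient: |∂P/∂n| = 200 Pa / 358000 m = 5.59×10⁻⁴ Pa/m
Geostrophic speed: V_g = |∂P/∂n|/(fρ) = 5.59×10⁻⁴/(1.44×10⁻⁴ × 1.05) = 3.71 m/s
Around a low, centrifugal force acts outward with Coriolis, so pressure-gradient force balances both:
(1/ρ)|∂P/∂n| = fV + V²/R  →  V² + fR·V − fR·V_g = 0
With fR = 1.44×10⁻⁴ × 1594×10³ m = 229 m/s:
V = [−fR + √((fR)² + 4 fR V_g)]/2 = [−229 + √(229² + 4×229×3.71)]/2 = 3.65 m/s
Subgeostrophic (V < V_g = 3.71 m/s), as expected around a low.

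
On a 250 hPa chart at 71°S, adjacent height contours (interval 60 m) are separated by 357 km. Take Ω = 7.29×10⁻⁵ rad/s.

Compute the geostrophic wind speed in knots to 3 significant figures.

Coriolis parameter at 71°S:
f = 2Ω sin φ = 2 × 7.29×10⁻⁵ × sin 71° = 1.38×10⁻⁴ s⁻¹
Height gradient: |∂Z/∂n| = 60 m / 357000 m = 1.68×10⁻⁴
On a pressure surface, geostrophic balance gives V_g = (g/f)|∂Z/∂n|:
V_g = 9.81 × 1.68×10⁻⁴ / 1.38×10⁻⁴ = 12.0 m/s
Converting: 12.0 m/s × 1.944 = 23.2 knots

23.2 knots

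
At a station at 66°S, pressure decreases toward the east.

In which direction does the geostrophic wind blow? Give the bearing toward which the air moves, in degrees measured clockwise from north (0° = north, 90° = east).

000°

The pressure-gradient force points toward the east (bearing 090°).
Geostrophic balance: in the Southern Hemisphere the Coriolis force deflects motion to the left, so the geostrophic wind blows 90° to the left of the pressure-gradient force (low pressure on the right).
Rotating 090° by 90° counterclockwise gives 000° — the wind blows toward the north.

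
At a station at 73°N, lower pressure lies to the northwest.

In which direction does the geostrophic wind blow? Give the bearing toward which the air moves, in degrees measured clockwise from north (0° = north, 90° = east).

045°

The pressure-gradient force points toward the northwest (bearing 315°).
Geostrophic balance: in the Northern Hemisphere the Coriolis force deflects motion to the right, so the geostrophic wind blows 90° to the right of the pressure-gradient force (low pressure on the left).
Rotating 315° by 90° clockwise gives 045° — the wind blows toward the northeast.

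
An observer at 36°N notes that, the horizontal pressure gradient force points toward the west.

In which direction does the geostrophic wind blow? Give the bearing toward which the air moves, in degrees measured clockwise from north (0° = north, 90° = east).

The pressure-gradient force points toward the west (bearing 270°).
Geostrophic balance: in the Northern Hemisphere the Coriolis force deflects motion to the right, so the geostrophic wind blows 90° to the right of the pressure-gradient force (low pressure on the left).
Rotating 270° by 90° clockwise gives 000° — the wind blows toward the north.

000°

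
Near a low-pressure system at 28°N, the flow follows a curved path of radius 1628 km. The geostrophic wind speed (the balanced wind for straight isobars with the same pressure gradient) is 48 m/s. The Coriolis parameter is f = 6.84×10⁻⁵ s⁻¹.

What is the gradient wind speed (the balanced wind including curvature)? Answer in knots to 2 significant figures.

Around a low, centrifugal force acts outward with Coriolis, so pressure-gradient force balances both:
(1/ρ)|∂P/∂n| = fV + V²/R  →  V² + fR·V − fR·V_g = 0
With fR = 6.84×10⁻⁵ × 1628×10³ m = 111 m/s:
V = [−fR + √((fR)² + 4 fR V_g)]/2 = [−111 + √(111² + 4×111×48)]/2 = 36.2 m/s
Subgeostrophic (V < V_g = 48 m/s), as expected around a low.
Converting: 36.2 m/s × 1.944 = 70 knots

70 knots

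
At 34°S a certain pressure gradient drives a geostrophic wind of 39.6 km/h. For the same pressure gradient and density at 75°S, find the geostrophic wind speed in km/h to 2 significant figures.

With the same pressure gradient and density, V_g ∝ 1/f ∝ 1/sin φ.
V₂ = V₁ · sin φ₁ / sin φ₂ = 39.6 × sin 34° / sin 75°
V₂ = 39.6 × 0.5592/0.9659 = 23 km/h

23 km/h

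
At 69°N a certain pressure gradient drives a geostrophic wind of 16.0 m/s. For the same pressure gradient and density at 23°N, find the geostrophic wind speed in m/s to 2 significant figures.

With the same pressure gradient and density, V_g ∝ 1/f ∝ 1/sin φ.
V₂ = V₁ · sin φ₁ / sin φ₂ = 16.0 × sin 69° / sin 23°
V₂ = 16.0 × 0.9336/0.3907 = 38 m/s

38 m/s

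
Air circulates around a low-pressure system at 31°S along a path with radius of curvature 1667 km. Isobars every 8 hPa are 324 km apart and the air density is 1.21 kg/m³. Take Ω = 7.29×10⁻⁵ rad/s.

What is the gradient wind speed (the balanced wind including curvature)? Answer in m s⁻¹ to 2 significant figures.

23 m s⁻¹

Coriolis parameter at 31°S:
f = 2Ω sin φ = 2 × 7.29×10⁻⁵ × sin 31° = 7.51×10⁻⁵ s⁻¹
Pressure gradient: |∂P/∂n| = 800 Pa / 324000 m = 2.47×10⁻³ Pa/m
Geostrophic speed: V_g = |∂P/∂n|/(fρ) = 2.47×10⁻³/(7.51×10⁻⁵ × 1.21) = 27.2 m/s
Around a low, centrifugal force acts outward with Coriolis, so pressure-gradient force balances both:
(1/ρ)|∂P/∂n| = fV + V²/R  →  V² + fR·V − fR·V_g = 0
With fR = 7.51×10⁻⁵ × 1667×10³ m = 125 m/s:
V = [−fR + √((fR)² + 4 fR V_g)]/2 = [−125 + √(125² + 4×125×27.2)]/2 = 23 m/s
Subgeostrophic (V < V_g = 27.2 m/s), as expected around a low.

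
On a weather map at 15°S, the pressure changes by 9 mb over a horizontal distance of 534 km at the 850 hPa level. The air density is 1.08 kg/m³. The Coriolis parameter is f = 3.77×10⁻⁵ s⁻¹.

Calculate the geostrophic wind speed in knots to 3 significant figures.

80.5 knots

Pressure gradient: |∂P/∂n| = 900 Pa / 534000 m = 1.69×10⁻³ Pa/m
Geostrophic balance (pressure-gradient force = Coriolis force):
V_g = (1/(fρ)) |∂P/∂n| = 1.69×10⁻³ / (3.77×10⁻⁵ × 1.08) = 41.4 m/s
Converting: 41.4 m/s × 1.944 = 80.5 knots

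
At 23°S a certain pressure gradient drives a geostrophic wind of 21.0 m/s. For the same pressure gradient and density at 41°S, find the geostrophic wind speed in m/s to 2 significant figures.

With the same pressure gradient and density, V_g ∝ 1/f ∝ 1/sin φ.
V₂ = V₁ · sin φ₁ / sin φ₂ = 21.0 × sin 23° / sin 41°
V₂ = 21.0 × 0.3907/0.6561 = 13 m/s

13 m/s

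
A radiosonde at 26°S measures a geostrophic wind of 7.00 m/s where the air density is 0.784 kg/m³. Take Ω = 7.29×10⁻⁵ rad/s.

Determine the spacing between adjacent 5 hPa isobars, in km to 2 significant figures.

Coriolis parameter at 26°S:
f = 2Ω sin φ = 2 × 7.29×10⁻⁵ × sin 26° = 6.39×10⁻⁵ s⁻¹
Geostrophic balance rearranged: |∂P/∂n| = f ρ V_g
|∂P/∂n| = 6.39×10⁻⁵ × 0.784 × 7.00 = 3.51×10⁻⁴ Pa/m
Isobar spacing: Δn = ΔP/|∂P/∂n| = 500 Pa / 3.51×10⁻⁴ Pa/m = 1425465 m ≈ 1400 km

1400 km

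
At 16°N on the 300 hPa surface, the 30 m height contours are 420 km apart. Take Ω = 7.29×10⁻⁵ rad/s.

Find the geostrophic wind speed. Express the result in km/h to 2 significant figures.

63 km/h

Coriolis parameter at 16°N:
f = 2Ω sin φ = 2 × 7.29×10⁻⁵ × sin 16° = 4.02×10⁻⁵ s⁻¹
Height gradient: |∂Z/∂n| = 30 m / 420000 m = 7.14×10⁻⁵
On a pressure surface, geostrophic balance gives V_g = (g/f)|∂Z/∂n|:
V_g = 9.81 × 7.14×10⁻⁵ / 4.02×10⁻⁵ = 17.4 m/s
Converting: 17.4 m/s × 3.6 = 63 km/h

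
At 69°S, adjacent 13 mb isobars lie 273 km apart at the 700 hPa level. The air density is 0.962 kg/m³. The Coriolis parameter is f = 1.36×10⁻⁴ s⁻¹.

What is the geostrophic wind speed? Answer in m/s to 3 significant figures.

Pressure gradient: |∂P/∂n| = 1300 Pa / 273000 m = 4.76×10⁻³ Pa/m
Geostrophic balance (pressure-gradient force = Coriolis force):
V_g = (1/(fρ)) |∂P/∂n| = 4.76×10⁻³ / (1.36×10⁻⁴ × 0.962) = 36.4 m/s

36.4 m/s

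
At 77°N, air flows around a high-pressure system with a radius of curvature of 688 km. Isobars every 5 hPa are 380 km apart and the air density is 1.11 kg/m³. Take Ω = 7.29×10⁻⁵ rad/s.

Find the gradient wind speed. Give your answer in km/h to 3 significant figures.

33.2 km/h

Coriolis parameter at 77°N:
f = 2Ω sin φ = 2 × 7.29×10⁻⁵ × sin 77° = 1.42×10⁻⁴ s⁻¹
Pressure gradient: |∂P/∂n| = 500 Pa / 380000 m = 1.32×10⁻³ Pa/m
Geostrophic speed: V_g = |∂P/∂n|/(fρ) = 1.32×10⁻³/(1.42×10⁻⁴ × 1.11) = 8.34 m/s
Around a high, pressure-gradient force acts outward with centrifugal, so Coriolis balances both:
fV = (1/ρ)|∂P/∂n| + V²/R  →  V² − fR·V + fR·V_g = 0
With fR = 1.42×10⁻⁴ × 688×10³ m = 97.7 m/s:
V = [fR − √((fR)² − 4 fR V_g)]/2 = [97.7 − √(97.7² − 4×97.7×8.34)]/2 = 9.21 m/s
Supergeostrophic (V > V_g = 8.34 m/s), as expected around a high.
Converting: 9.21 m/s × 3.6 = 33.2 km/h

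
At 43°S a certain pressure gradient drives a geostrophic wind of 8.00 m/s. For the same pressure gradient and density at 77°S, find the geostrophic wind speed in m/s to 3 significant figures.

5.60 m/s

With the same pressure gradient and density, V_g ∝ 1/f ∝ 1/sin φ.
V₂ = V₁ · sin φ₁ / sin φ₂ = 8.00 × sin 43° / sin 77°
V₂ = 8.00 × 0.6820/0.9744 = 5.60 m/s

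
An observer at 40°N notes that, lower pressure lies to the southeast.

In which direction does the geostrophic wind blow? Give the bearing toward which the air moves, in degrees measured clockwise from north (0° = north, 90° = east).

225°

The pressure-gradient force points toward the southeast (bearing 135°).
Geostrophic balance: in the Northern Hemisphere the Coriolis force deflects motion to the right, so the geostrophic wind blows 90° to the right of the pressure-gradient force (low pressure on the left).
Rotating 135° by 90° clockwise gives 225° — the wind blows toward the southwest.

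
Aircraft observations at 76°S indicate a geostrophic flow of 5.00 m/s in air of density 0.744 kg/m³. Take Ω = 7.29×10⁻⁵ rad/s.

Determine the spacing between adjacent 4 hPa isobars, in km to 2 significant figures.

760 km

Coriolis parameter at 76°S:
f = 2Ω sin φ = 2 × 7.29×10⁻⁵ × sin 76° = 1.41×10⁻⁴ s⁻¹
Geostrophic balance rearranged: |∂P/∂n| = f ρ V_g
|∂P/∂n| = 1.41×10⁻⁴ × 0.744 × 5.00 = 5.26×10⁻⁴ Pa/m
Isobar spacing: Δn = ΔP/|∂P/∂n| = 400 Pa / 5.26×10⁻⁴ Pa/m = 760073 m ≈ 760 km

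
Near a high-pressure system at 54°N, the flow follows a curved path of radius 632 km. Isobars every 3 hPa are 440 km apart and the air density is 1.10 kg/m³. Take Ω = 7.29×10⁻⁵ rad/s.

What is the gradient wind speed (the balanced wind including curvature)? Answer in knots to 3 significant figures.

11.1 knots

Coriolis parameter at 54°N:
f = 2Ω sin φ = 2 × 7.29×10⁻⁵ × sin 54° = 1.18×10⁻⁴ s⁻¹
Pressure gradient: |∂P/∂n| = 300 Pa / 440000 m = 6.82×10⁻⁴ Pa/m
Geostrophic speed: V_g = |∂P/∂n|/(fρ) = 6.82×10⁻⁴/(1.18×10⁻⁴ × 1.10) = 5.25 m/s
Around a high, pressure-gradient force acts outward with centrifugal, so Coriolis balances both:
fV = (1/ρ)|∂P/∂n| + V²/R  →  V² − fR·V + fR·V_g = 0
With fR = 1.18×10⁻⁴ × 632×10³ m = 74.5 m/s:
V = [fR − √((fR)² − 4 fR V_g)]/2 = [74.5 − √(74.5² − 4×74.5×5.25)]/2 = 5.69 m/s
Supergeostrophic (V > V_g = 5.25 m/s), as expected around a high.
Converting: 5.69 m/s × 1.944 = 11.1 knots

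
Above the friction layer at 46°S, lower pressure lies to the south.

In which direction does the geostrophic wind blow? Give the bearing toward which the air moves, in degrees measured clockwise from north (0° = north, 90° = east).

The pressure-gradient force points toward the south (bearing 180°).
Geostrophic balance: in the Southern Hemisphere the Coriolis force deflects motion to the left, so the geostrophic wind blows 90° to the left of the pressure-gradient force (low pressure on the right).
Rotating 180° by 90° counterclockwise gives 090° — the wind blows toward the east.

090°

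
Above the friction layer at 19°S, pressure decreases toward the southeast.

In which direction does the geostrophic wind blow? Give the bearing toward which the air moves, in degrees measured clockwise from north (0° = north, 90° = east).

045°

The pressure-gradient force points toward the southeast (bearing 135°).
Geostrophic balance: in the Southern Hemisphere the Coriolis force deflects motion to the left, so the geostrophic wind blows 90° to the left of the pressure-gradient force (low pressure on the right).
Rotating 135° by 90° counterclockwise gives 045° — the wind blows toward the northeast.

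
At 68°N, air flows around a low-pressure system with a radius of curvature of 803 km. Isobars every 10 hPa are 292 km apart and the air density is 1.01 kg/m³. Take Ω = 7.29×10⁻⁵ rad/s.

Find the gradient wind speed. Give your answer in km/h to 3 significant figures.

75.7 km/h

Coriolis parameter at 68°N:
f = 2Ω sin φ = 2 × 7.29×10⁻⁵ × sin 68° = 1.35×10⁻⁴ s⁻¹
Pressure gradient: |∂P/∂n| = 1000 Pa / 292000 m = 3.42×10⁻³ Pa/m
Geostrophic speed: V_g = |∂P/∂n|/(fρ) = 3.42×10⁻³/(1.35×10⁻⁴ × 1.01) = 25.1 m/s
Around a low, centrifugal force acts outward with Coriolis, so pressure-gradient force balances both:
(1/ρ)|∂P/∂n| = fV + V²/R  →  V² + fR·V − fR·V_g = 0
With fR = 1.35×10⁻⁴ × 803×10³ m = 109 m/s:
V = [−fR + √((fR)² + 4 fR V_g)]/2 = [−109 + √(109² + 4×109×25.1)]/2 = 21 m/s
Subgeostrophic (V < V_g = 25.1 m/s), as expected around a low.
Converting: 21 m/s × 3.6 = 75.7 km/h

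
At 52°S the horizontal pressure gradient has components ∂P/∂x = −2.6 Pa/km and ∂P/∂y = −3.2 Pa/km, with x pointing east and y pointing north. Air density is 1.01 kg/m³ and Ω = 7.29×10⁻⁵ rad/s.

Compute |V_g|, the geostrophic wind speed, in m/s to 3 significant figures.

35.5 m/s

Coriolis parameter at 52°S:
f = 2Ω sin φ = 2 × 7.29×10⁻⁵ × sin 52° = 1.15×10⁻⁴ s⁻¹
In the Southern Hemisphere f is negative: f = −1.15×10⁻⁴ s⁻¹.
Component geostrophic relations (x east, y north):
u_g = −(1/(fρ)) ∂P/∂y,  v_g = (1/(fρ)) ∂P/∂x
u_g = −(−3.2×10⁻³)/(−1.15×10⁻⁴ × 1.01) = −27.6 m/s;  v_g = (−2.6×10⁻³)/(−1.15×10⁻⁴ × 1.01) = 22.4 m/s
|V_g| = √(u_g² + v_g²) = 35.5 m/s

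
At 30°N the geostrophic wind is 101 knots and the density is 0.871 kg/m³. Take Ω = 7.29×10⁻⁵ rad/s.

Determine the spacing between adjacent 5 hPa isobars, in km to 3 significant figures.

152 km

Coriolis parameter at 30°N:
f = 2Ω sin φ = 2 × 7.29×10⁻⁵ × sin 30° = 7.29×10⁻⁵ s⁻¹
Wind speed in SI: 101 knots = 52.0 m/s
Geostrophic balance rearranged: |∂P/∂n| = f ρ V_g
|∂P/∂n| = 7.29×10⁻⁵ × 0.871 × 52.0 = 3.30×10⁻³ Pa/m
Isobar spacing: Δn = ΔP/|∂P/∂n| = 500 Pa / 3.30×10⁻³ Pa/m = 151553 m ≈ 152 km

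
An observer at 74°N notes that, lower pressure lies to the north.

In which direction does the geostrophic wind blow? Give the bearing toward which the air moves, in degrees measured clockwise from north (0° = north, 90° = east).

090°

The pressure-gradient force points toward the north (bearing 000°).
Geostrophic balance: in the Northern Hemisphere the Coriolis force deflects motion to the right, so the geostrophic wind blows 90° to the right of the pressure-gradient force (low pressure on the left).
Rotating 000° by 90° clockwise gives 090° — the wind blows toward the east.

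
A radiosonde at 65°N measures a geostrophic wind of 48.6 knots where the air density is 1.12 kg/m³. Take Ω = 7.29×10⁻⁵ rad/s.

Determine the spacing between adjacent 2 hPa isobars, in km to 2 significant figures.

Coriolis parameter at 65°N:
f = 2Ω sin φ = 2 × 7.29×10⁻⁵ × sin 65° = 1.32×10⁻⁴ s⁻¹
Wind speed in SI: 48.6 knots = 25.0 m/s
Geostrophic balance rearranged: |∂P/∂n| = f ρ V_g
|∂P/∂n| = 1.32×10⁻⁴ × 1.12 × 25.0 = 3.70×10⁻³ Pa/m
Isobar spacing: Δn = ΔP/|∂P/∂n| = 200 Pa / 3.70×10⁻³ Pa/m = 54051 m ≈ 54 km

54 km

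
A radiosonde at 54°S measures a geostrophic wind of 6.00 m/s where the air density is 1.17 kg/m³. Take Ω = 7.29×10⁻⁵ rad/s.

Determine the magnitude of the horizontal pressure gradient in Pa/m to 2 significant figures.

8.3×10⁻⁴ Pa/m

Coriolis parameter at 54°S:
f = 2Ω sin φ = 2 × 7.29×10⁻⁵ × sin 54° = 1.18×10⁻⁴ s⁻¹
Geostrophic balance rearranged: |∂P/∂n| = f ρ V_g
|∂P/∂n| = 1.18×10⁻⁴ × 1.17 × 6.00 = 8.28×10⁻⁴ Pa/m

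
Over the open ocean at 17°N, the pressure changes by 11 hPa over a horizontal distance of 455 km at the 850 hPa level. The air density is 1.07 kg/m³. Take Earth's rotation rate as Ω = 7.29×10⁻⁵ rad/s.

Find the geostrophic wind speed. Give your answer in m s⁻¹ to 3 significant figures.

Coriolis parameter at 17°N:
f = 2Ω sin φ = 2 × 7.29×10⁻⁵ × sin 17° = 4.26×10⁻⁵ s⁻¹
Pressure gradient: |∂P/∂n| = 1100 Pa / 455000 m = 2.42×10⁻³ Pa/m
Geostrophic balance (pressure-gradient force = Coriolis force):
V_g = (1/(fρ)) |∂P/∂n| = 2.42×10⁻³ / (4.26×10⁻⁵ × 1.07) = 53.0 m/s

53.0 m s⁻¹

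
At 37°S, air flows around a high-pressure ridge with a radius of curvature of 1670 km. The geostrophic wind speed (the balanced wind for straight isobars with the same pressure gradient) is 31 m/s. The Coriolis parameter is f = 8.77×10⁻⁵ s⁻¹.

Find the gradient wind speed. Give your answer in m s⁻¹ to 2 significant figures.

Around a high, pressure-gradient force acts outward with centrifugal, so Coriolis balances both:
fV = (1/ρ)|∂P/∂n| + V²/R  →  V² − fR·V + fR·V_g = 0
With fR = 8.77×10⁻⁵ × 1670×10³ m = 146 m/s:
V = [fR − √((fR)² − 4 fR V_g)]/2 = [146 − √(146² − 4×146×31)]/2 = 44.6 m/s
Supergeostrophic (V > V_g = 31 m/s), as expected around a high.

45 m s⁻¹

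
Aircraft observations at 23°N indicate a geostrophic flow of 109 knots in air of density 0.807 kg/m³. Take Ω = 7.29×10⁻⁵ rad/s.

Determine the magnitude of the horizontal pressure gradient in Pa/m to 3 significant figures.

2.58×10⁻³ Pa/m

Coriolis parameter at 23°N:
f = 2Ω sin φ = 2 × 7.29×10⁻⁵ × sin 23° = 5.70×10⁻⁵ s⁻¹
Wind speed in SI: 109 knots = 56.1 m/s
Geostrophic balance rearranged: |∂P/∂n| = f ρ V_g
|∂P/∂n| = 5.70×10⁻⁵ × 0.807 × 56.1 = 2.58×10⁻³ Pa/m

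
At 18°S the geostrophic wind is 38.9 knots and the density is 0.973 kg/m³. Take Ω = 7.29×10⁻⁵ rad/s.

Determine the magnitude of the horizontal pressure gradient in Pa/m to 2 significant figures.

Coriolis parameter at 18°S:
f = 2Ω sin φ = 2 × 7.29×10⁻⁵ × sin 18° = 4.51×10⁻⁵ s⁻¹
Wind speed in SI: 38.9 knots = 20.0 m/s
Geostrophic balance rearranged: |∂P/∂n| = f ρ V_g
|∂P/∂n| = 4.51×10⁻⁵ × 0.973 × 20.0 = 8.77×10⁻⁴ Pa/m

8.8×10⁻⁴ Pa/m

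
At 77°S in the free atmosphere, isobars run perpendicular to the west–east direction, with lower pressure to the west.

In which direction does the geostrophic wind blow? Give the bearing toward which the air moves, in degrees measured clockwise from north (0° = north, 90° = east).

180°

The pressure-gradient force points toward the west (bearing 270°).
Geostrophic balance: in the Southern Hemisphere the Coriolis force deflects motion to the left, so the geostrophic wind blows 90° to the left of the pressure-gradient force (low pressure on the right).
Rotating 270° by 90° counterclockwise gives 180° — the wind blows toward the south.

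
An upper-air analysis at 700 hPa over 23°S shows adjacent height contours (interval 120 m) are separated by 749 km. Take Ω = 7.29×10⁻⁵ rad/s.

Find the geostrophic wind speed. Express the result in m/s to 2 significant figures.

28 m/s

Coriolis parameter at 23°S:
f = 2Ω sin φ = 2 × 7.29×10⁻⁵ × sin 23° = 5.70×10⁻⁵ s⁻¹
Height gradient: |∂Z/∂n| = 120 m / 749000 m = 1.60×10⁻⁴
On a pressure surface, geostrophic balance gives V_g = (g/f)|∂Z/∂n|:
V_g = 9.81 × 1.60×10⁻⁴ / 5.70×10⁻⁵ = 27.6 m/s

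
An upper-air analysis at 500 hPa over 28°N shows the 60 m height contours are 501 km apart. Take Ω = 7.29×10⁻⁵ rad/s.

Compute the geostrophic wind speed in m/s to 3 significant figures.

17.2 m/s

Coriolis parameter at 28°N:
f = 2Ω sin φ = 2 × 7.29×10⁻⁵ × sin 28° = 6.84×10⁻⁵ s⁻¹
Height gradient: |∂Z/∂n| = 60 m / 501000 m = 1.20×10⁻⁴
On a pressure surface, geostrophic balance gives V_g = (g/f)|∂Z/∂n|:
V_g = 9.81 × 1.20×10⁻⁴ / 6.84×10⁻⁵ = 17.2 m/s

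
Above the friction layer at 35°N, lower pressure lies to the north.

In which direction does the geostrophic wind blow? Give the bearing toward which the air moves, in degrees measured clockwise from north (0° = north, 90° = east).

090°

The pressure-gradient force points toward the north (bearing 000°).
Geostrophic balance: in the Northern Hemisphere the Coriolis force deflects motion to the right, so the geostrophic wind blows 90° to the right of the pressure-gradient force (low pressure on the left).
Rotating 000° by 90° clockwise gives 090° — the wind blows toward the east.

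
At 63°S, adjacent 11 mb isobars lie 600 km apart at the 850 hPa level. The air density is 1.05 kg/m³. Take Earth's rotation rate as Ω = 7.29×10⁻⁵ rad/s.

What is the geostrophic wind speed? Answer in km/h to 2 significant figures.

Coriolis parameter at 63°S:
f = 2Ω sin φ = 2 × 7.29×10⁻⁵ × sin 63° = 1.30×10⁻⁴ s⁻¹
Pressure gradient: |∂P/∂n| = 1100 Pa / 600000 m = 1.83×10⁻³ Pa/m
Geostrophic balance (pressure-gradient force = Coriolis force):
V_g = (1/(fρ)) |∂P/∂n| = 1.83×10⁻³ / (1.30×10⁻⁴ × 1.05) = 13.4 m/s
Converting: 13.4 m/s × 3.6 = 48 km/h

48 km/h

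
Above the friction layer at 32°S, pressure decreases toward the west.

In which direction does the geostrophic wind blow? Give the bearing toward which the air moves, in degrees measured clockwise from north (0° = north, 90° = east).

The pressure-gradient force points toward the west (bearing 270°).
Geostrophic balance: in the Southern Hemisphere the Coriolis force deflects motion to the left, so the geostrophic wind blows 90° to the left of the pressure-gradient force (low pressure on the right).
Rotating 270° by 90° counterclockwise gives 180° — the wind blows toward the south.

180°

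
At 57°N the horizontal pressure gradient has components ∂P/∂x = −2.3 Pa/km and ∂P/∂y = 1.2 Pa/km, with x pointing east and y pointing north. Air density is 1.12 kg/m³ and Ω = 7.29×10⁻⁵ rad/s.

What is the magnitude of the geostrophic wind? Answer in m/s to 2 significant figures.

Coriolis parameter at 57°N:
f = 2Ω sin φ = 2 × 7.29×10⁻⁵ × sin 57° = 1.22×10⁻⁴ s⁻¹
Component geostrophic relations (x east, y north):
u_g = −(1/(fρ)) ∂P/∂y,  v_g = (1/(fρ)) ∂P/∂x
u_g = −(1.2×10⁻³)/(1.22×10⁻⁴ × 1.12) = −8.76 m/s;  v_g = (−2.3×10⁻³)/(1.22×10⁻⁴ × 1.12) = −16.8 m/s
|V_g| = √(u_g² + v_g²) = 18.9 m/s

19 m/s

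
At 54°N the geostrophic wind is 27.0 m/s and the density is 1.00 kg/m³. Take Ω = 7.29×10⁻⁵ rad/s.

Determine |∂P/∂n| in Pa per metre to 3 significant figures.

Coriolis parameter at 54°N:
f = 2Ω sin φ = 2 × 7.29×10⁻⁵ × sin 54° = 1.18×10⁻⁴ s⁻¹
Geostrophic balance rearranged: |∂P/∂n| = f ρ V_g
|∂P/∂n| = 1.18×10⁻⁴ × 1.00 × 27.0 = 3.18×10⁻³ Pa/m

3.18×10⁻³ Pa/m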